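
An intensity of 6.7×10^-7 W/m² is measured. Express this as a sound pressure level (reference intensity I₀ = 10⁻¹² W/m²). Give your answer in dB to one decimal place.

58.3 dB

L = 10·log₁₀(I/I₀) = 10·log₁₀(6.7×10^-7/10⁻¹²) = 10·log₁₀(6.7×10^5).
L = 10·(0.8261 + 5) = 58.26 dB.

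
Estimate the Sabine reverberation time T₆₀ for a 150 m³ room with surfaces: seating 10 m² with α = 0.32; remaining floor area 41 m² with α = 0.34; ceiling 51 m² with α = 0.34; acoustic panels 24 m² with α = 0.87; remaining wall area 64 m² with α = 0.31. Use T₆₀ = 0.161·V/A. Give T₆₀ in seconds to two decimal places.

0.32 s

A = Σ Sᵢαᵢ = 10·0.32 + 41·0.34 + 51·0.34 + 24·0.87 + 64·0.31 = 75.20 m².
T₆₀ = 0.161·V/A = 0.161·150/75.20 = 0.321 s.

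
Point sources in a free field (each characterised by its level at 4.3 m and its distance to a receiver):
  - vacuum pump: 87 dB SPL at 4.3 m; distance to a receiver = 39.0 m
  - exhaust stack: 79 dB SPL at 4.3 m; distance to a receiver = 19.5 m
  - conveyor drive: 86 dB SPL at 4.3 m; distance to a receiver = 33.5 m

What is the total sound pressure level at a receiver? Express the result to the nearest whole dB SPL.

72 dB SPL

Propagate each source to the receiver with L = L_ref − 20·log₁₀(r/r_ref), then add intensities.
vacuum pump: 87 − 20·log₁₀(39.0/4.3) = 87 − 19.15 = 67.85 dB SPL.
exhaust stack: 79 − 20·log₁₀(19.5/4.3) = 79 − 13.13 = 65.87 dB SPL.
conveyor drive: 86 − 20·log₁₀(33.5/4.3) = 86 − 17.83 = 68.17 dB SPL.
Σ 10^(L/10) = 1.651e+07 → L_total = 10·log₁₀(1.651e+07) = 72.18 dB SPL.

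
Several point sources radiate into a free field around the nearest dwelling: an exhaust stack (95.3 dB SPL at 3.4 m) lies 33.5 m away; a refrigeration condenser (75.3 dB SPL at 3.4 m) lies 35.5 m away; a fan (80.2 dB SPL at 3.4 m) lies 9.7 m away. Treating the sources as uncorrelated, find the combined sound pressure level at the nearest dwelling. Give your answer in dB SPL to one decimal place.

Apply inverse-square spreading to bring every level to the receiver, then sum 10^(L/10).
exhaust stack: 95.3 − 20·log₁₀(33.5/3.4) = 95.3 − 19.87 = 75.43 dB SPL.
refrigeration condenser: 75.3 − 20·log₁₀(35.5/3.4) = 75.3 − 20.37 = 54.93 dB SPL.
fan: 80.2 − 20·log₁₀(9.7/3.4) = 80.2 − 9.11 = 71.09 dB SPL.
Σ 10^(L/10) = 4.808e+07 → L_total = 10·log₁₀(4.808e+07) = 76.82 dB SPL.

76.8 dB SPL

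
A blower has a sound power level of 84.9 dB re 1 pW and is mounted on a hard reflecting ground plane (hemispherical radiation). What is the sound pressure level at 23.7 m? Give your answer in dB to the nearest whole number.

Free-field hemispherical radiation: L_p = L_w − 10·log₁₀(2π·r²), r = 23.7 m.
2π·r² = 3529 m², 10·log₁₀ of that is 35.477 dB.
L_p = 84.9 − 35.477 = 49.42 dB.

49 dB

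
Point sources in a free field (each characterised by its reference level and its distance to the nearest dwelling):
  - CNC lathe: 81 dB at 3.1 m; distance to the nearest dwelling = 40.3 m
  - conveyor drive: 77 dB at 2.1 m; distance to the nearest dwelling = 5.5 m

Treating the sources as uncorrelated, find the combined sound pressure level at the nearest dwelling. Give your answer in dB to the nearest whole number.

Apply inverse-square spreading to bring every level to the receiver, then sum 10^(L/10).
CNC lathe: 81 − 20·log₁₀(40.3/3.1) = 81 − 22.28 = 58.72 dB.
conveyor drive: 77 − 20·log₁₀(5.5/2.1) = 77 − 8.36 = 68.64 dB.
Σ 10^(L/10) = 8.051e+06 → L_total = 10·log₁₀(8.051e+06) = 69.06 dB.

69 dB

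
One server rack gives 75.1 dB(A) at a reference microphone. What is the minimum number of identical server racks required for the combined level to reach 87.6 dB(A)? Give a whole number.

18

Need L₁ + 10·log₁₀ N ≥ 87.6, i.e. log₁₀ N ≥ 1.25.
N ≥ 10^(12.5/10) = 17.783, so N = 18.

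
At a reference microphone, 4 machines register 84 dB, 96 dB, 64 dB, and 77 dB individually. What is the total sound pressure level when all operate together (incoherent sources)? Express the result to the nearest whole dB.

96 dB

For uncorrelated sources the intensities add, so convert each level to linear form, sum, and take 10·log₁₀ of the total.
Σ 10^(L/10) = 10^(84/10) + 10^(96/10) + 10^(64/10) + 10^(77/10) = 4.285e+09.
L_total = 10·log₁₀(4.285e+09) = 96.32 dB.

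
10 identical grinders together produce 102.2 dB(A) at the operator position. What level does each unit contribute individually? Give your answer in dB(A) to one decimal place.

For N identical incoherent sources L_total = L₁ + 10·log₁₀ N, so L₁ = 102.2 − 10·log₁₀(10) = 102.2 − 10.000.

92.2 dB(A)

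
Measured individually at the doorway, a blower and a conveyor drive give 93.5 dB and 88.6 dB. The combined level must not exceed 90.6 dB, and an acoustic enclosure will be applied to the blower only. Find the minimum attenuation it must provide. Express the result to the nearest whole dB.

7 dB

The untreated sources together contribute 10^(88.6/10) = 7.244e+08, i.e. 88.60 dB.
To meet 90.6 dB overall, the treated blower may contribute at most 10^(90.6/10) − 7.244e+08 = 4.237e+08, i.e. 86.27 dB.
Required insertion loss = 93.5 − 86.27 = 7.23 dB.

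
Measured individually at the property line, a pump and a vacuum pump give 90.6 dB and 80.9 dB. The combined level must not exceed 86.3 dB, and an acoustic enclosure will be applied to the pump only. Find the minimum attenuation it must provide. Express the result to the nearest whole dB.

Fixed contribution from the other source: Σ 10^(L/10) = 10^(80.9/10) = 1.230e+08 (80.90 dB).
The limit corresponds to 10^(86.3/10) = 4.266e+08; subtracting the fixed part leaves 3.036e+08 for the pump, i.e. 84.82 dB.
Required insertion loss = 90.6 − 84.82 = 5.78 dB.

6 dB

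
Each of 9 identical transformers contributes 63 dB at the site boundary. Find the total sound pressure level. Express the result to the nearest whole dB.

73 dB

With 9 equal, uncorrelated contributions the intensity is 9× that of one unit, giving a rise of 10·log₁₀ 9.
L_total = 63 + 10·log₁₀(9) = 63 + 9.542 = 72.54 dB.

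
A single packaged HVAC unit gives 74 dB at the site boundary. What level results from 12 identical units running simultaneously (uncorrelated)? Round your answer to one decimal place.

84.8 dB

N identical incoherent sources raise the level by 10·log₁₀ N.
L_total = 74 + 10·log₁₀(12) = 74 + 10.792 = 84.79 dB.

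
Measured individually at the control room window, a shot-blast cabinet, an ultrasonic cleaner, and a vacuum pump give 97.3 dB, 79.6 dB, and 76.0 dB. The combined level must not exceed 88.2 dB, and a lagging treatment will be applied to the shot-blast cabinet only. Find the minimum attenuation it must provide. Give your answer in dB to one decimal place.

10.1 dB

Everything except the shot-blast cabinet sums to 10^(79.6/10) + 10^(76.0/10) = 1.310e+08 in linear terms, 81.17 dB.
To meet 88.2 dB overall, the treated shot-blast cabinet may contribute at most 10^(88.2/10) − 1.310e+08 = 5.297e+08, i.e. 87.24 dB.
Required insertion loss = 97.3 − 87.24 = 10.06 dB.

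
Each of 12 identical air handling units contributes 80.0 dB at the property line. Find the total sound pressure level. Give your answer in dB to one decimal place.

N identical incoherent sources raise the level by 10·log₁₀ N.
L_total = 80.0 + 10·log₁₀(12) = 80.0 + 10.792 = 90.79 dB.

90.8 dB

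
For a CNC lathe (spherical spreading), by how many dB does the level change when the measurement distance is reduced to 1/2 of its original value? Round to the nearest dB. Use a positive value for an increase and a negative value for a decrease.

+6 dB

With spherical spreading the level changes by −20·log₁₀(r₂/r₁).
ΔL = −20·log₁₀(0.5) = +6.02 dB.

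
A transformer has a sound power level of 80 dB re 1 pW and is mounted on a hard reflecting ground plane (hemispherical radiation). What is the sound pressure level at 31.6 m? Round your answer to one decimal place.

Free-field hemispherical radiation: L_p = L_w − 10·log₁₀(2π·r²), r = 31.6 m.
2π·r² = 6274 m², 10·log₁₀ of that is 37.976 dB.
L_p = 80 − 37.976 = 42.02 dB.

42.0 dB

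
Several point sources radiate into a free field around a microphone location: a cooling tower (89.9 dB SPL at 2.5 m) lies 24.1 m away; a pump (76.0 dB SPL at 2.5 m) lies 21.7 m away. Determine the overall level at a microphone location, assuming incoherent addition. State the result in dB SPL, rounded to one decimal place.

First find each source's level at the receiver (point-source: −20·log₁₀(r/r_ref)), then combine on an intensity basis.
cooling tower: 89.9 − 20·log₁₀(24.1/2.5) = 89.9 − 19.68 = 70.22 dB SPL.
pump: 76.0 − 20·log₁₀(21.7/2.5) = 76.0 − 18.77 = 57.23 dB SPL.
Σ 10^(L/10) = 1.104e+07 → L_total = 10·log₁₀(1.104e+07) = 70.43 dB SPL.

70.4 dB SPL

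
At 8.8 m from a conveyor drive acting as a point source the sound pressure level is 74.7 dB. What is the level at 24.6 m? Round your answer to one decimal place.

Point-source attenuation: ΔL = 20·log₁₀(r₂/r₁) = 20·log₁₀(24.6/8.8) = 8.929 dB.
L₂ = 74.7 − 20·log₁₀(24.6/8.8) = 74.7 − 8.929 = 65.77 dB.

65.8 dB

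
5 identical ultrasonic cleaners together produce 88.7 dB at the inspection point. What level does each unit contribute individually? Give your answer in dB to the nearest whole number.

5 equal contributions raise the level by 10·log₁₀ 5 = 6.990 dB, so each unit alone gives 88.7 − 6.990.

82 dB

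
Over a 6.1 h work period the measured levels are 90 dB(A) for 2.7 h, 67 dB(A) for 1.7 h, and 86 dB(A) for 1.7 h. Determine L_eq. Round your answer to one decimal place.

87.4 dB(A)

The energy average is taken in the linear domain: L_eq = 10·log₁₀[(Σ tᵢ·10^(Lᵢ/10))/T], T = 6.1 h.
Σ tᵢ·10^(Lᵢ/10) = 2.7·10^(90/10) + 1.7·10^(67/10) + 1.7·10^(86/10) = 3.385e+09.
L_eq = 10·log₁₀(3.385e+09/6.1) = 87.44 dB(A).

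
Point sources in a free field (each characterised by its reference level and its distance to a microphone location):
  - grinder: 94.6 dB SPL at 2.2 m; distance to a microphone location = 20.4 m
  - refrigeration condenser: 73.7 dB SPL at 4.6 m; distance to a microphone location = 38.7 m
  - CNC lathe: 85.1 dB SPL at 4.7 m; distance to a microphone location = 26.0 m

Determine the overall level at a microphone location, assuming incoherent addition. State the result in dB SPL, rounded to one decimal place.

Propagate each source to the receiver with L = L_ref − 20·log₁₀(r/r_ref), then add intensities.
grinder: 94.6 − 20·log₁₀(20.4/2.2) = 94.6 − 19.34 = 75.26 dB SPL.
refrigeration condenser: 73.7 − 20·log₁₀(38.7/4.6) = 73.7 − 18.50 = 55.20 dB SPL.
CNC lathe: 85.1 − 20·log₁₀(26.0/4.7) = 85.1 − 14.86 = 70.24 dB SPL.
Σ 10^(L/10) = 4.445e+07 → L_total = 10·log₁₀(4.445e+07) = 76.48 dB SPL.

76.5 dB SPL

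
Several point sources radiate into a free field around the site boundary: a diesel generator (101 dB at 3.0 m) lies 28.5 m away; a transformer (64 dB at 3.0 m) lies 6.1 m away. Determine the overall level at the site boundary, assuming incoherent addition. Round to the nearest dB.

Apply inverse-square spreading to bring every level to the receiver, then sum 10^(L/10).
diesel generator: 101 − 20·log₁₀(28.5/3.0) = 101 − 19.55 = 81.45 dB.
transformer: 64 − 20·log₁₀(6.1/3.0) = 64 − 6.16 = 57.84 dB.
Σ 10^(L/10) = 1.401e+08 → L_total = 10·log₁₀(1.401e+08) = 81.46 dB.

81 dB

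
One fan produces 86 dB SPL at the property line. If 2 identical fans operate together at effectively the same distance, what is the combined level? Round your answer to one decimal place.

89.0 dB SPL

L_total = L₁ + 10·log₁₀ N for N identical incoherent sources.
L_total = 86 + 10·log₁₀(2) = 86 + 3.010 = 89.01 dB SPL.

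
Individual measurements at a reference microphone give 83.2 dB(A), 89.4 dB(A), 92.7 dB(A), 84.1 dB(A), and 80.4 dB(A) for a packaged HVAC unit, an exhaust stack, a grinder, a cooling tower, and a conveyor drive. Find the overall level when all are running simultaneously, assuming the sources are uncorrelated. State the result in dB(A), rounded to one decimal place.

For uncorrelated sources the intensities add, so convert each level to linear form, sum, and take 10·log₁₀ of the total.
Σ 10^(L/10) = 10^(83.2/10) + 10^(89.4/10) + 10^(92.7/10) + 10^(84.1/10) + 10^(80.4/10) = 3.309e+09.
L_total = 10·log₁₀(3.309e+09) = 95.20 dB(A).

95.2 dB(A)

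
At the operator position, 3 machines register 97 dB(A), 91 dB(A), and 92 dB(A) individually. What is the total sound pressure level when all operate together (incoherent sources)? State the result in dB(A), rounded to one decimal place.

For uncorrelated sources the intensities add, so convert each level to linear form, sum, and take 10·log₁₀ of the total.
Σ 10^(L/10) = 10^(97/10) + 10^(91/10) + 10^(92/10) = 7.856e+09.
L_total = 10·log₁₀(7.856e+09) = 98.95 dB(A).

99.0 dB(A)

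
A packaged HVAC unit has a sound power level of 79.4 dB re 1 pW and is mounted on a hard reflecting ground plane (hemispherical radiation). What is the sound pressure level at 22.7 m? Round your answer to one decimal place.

44.3 dB

L_p = L_w − 10·log₁₀(2π·r²) with r = 22.7 m.
2π·r² = 3238 m², 10·log₁₀ of that is 35.102 dB.
L_p = 79.4 − 35.102 = 44.30 dB.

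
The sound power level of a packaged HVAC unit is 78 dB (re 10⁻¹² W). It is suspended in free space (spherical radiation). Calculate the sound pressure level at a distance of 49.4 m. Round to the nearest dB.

Free-field spherical radiation: L_p = L_w − 10·log₁₀(4π·r²), r = 49.4 m.
4π·r² = 3.067e+04 m², 10·log₁₀ of that is 44.867 dB.
L_p = 78 − 44.867 = 33.13 dB.

33 dB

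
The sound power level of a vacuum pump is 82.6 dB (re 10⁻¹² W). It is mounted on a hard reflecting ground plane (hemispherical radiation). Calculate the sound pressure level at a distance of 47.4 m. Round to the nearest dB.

L_p = L_w − 10·log₁₀(2π·r²) with r = 47.4 m.
2π·r² = 1.412e+04 m², 10·log₁₀ of that is 41.497 dB.
L_p = 82.6 − 41.497 = 41.10 dB.

41 dB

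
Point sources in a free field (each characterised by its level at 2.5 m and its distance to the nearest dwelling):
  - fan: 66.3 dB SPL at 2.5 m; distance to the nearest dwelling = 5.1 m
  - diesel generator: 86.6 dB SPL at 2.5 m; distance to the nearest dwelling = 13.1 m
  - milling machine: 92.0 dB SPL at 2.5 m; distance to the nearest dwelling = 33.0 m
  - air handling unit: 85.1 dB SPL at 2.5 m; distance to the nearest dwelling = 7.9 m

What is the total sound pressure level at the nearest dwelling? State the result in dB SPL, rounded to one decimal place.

Apply inverse-square spreading to bring every level to the receiver, then sum 10^(L/10).
fan: 66.3 − 20·log₁₀(5.1/2.5) = 66.3 − 6.19 = 60.11 dB SPL.
diesel generator: 86.6 − 20·log₁₀(13.1/2.5) = 86.6 − 14.39 = 72.21 dB SPL.
milling machine: 92.0 − 20·log₁₀(33.0/2.5) = 92.0 − 22.41 = 69.59 dB SPL.
air handling unit: 85.1 − 20·log₁₀(7.9/2.5) = 85.1 − 9.99 = 75.11 dB SPL.
Σ 10^(L/10) = 5.917e+07 → L_total = 10·log₁₀(5.917e+07) = 77.72 dB SPL.

77.7 dB SPL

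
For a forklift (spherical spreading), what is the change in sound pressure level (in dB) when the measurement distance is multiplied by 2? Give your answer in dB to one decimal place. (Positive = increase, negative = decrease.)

-6.0 dB

Point-source spreading: ΔL = −20·log₁₀(r₂/r₁).
ΔL = −20·log₁₀(2) = -6.02 dB.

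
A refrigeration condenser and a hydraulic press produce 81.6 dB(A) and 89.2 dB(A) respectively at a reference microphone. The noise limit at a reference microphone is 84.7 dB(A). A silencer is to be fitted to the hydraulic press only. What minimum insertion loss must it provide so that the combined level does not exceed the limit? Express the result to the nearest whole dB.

7 dB

Everything except the hydraulic press sums to 10^(81.6/10) = 1.445e+08 in linear terms, 81.60 dB(A).
The limit corresponds to 10^(84.7/10) = 2.951e+08; subtracting the fixed part leaves 1.506e+08 for the hydraulic press, i.e. 81.78 dB(A).
So the hydraulic press must be reduced from 89.2 to 81.78 dB(A): IL = 7.42 dB.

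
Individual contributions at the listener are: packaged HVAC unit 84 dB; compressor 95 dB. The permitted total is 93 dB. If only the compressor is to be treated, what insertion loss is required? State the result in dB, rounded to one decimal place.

2.6 dB

Fixed contribution from the other source: Σ 10^(L/10) = 10^(84/10) = 2.512e+08 (84.00 dB).
The limit corresponds to 10^(93/10) = 1.995e+09; subtracting the fixed part leaves 1.744e+09 for the compressor, i.e. 92.42 dB.
Required insertion loss = 95 − 92.42 = 2.58 dB.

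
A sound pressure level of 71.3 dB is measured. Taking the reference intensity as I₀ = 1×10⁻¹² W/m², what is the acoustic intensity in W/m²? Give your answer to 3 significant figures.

1.35e-05 W/m²

I/I₀ = 10^(71.3/10) = 1.349e+07, so I = 1.349e+07 × 10⁻¹² W/m².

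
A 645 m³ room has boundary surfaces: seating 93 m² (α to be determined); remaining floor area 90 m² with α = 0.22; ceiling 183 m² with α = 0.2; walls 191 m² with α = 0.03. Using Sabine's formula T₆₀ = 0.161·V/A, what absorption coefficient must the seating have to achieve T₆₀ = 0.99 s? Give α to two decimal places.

Required total absorption A = 0.161·645/0.99 = 104.89 m².
Absorption from the other surfaces = 90·0.22 + 183·0.2 + 191·0.03 = 62.13 m², so the seating must supply 42.76 m² over 93 m².
α = 42.76/93 = 0.460.

0.46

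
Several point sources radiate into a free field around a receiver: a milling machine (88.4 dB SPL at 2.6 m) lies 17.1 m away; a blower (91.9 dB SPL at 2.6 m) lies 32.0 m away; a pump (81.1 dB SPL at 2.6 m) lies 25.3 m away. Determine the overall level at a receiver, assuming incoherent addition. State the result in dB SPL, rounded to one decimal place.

Apply inverse-square spreading to bring every level to the receiver, then sum 10^(L/10).
milling machine: 88.4 − 20·log₁₀(17.1/2.6) = 88.4 − 16.36 = 72.04 dB SPL.
blower: 91.9 − 20·log₁₀(32.0/2.6) = 91.9 − 21.80 = 70.10 dB SPL.
pump: 81.1 − 20·log₁₀(25.3/2.6) = 81.1 − 19.76 = 61.34 dB SPL.
Σ 10^(L/10) = 2.758e+07 → L_total = 10·log₁₀(2.758e+07) = 74.41 dB SPL.

74.4 dB SPL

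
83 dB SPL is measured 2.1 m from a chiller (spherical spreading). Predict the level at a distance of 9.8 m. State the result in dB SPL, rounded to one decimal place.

69.6 dB SPL

Spherical spreading from a point source gives a 20·log₁₀(r₂/r₁) drop.
L₂ = 83 − 20·log₁₀(9.8/2.1) = 83 − 13.380 = 69.62 dB SPL.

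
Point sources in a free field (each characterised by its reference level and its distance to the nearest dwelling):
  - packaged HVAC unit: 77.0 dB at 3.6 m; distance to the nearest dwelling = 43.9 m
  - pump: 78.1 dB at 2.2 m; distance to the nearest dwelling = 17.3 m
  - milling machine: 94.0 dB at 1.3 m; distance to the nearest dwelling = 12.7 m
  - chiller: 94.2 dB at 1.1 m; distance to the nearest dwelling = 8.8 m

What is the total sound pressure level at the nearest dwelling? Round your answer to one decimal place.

78.4 dB

Propagate each source to the receiver with L = L_ref − 20·log₁₀(r/r_ref), then add intensities.
packaged HVAC unit: 77.0 − 20·log₁₀(43.9/3.6) = 77.0 − 21.72 = 55.28 dB.
pump: 78.1 − 20·log₁₀(17.3/2.2) = 78.1 − 17.91 = 60.19 dB.
milling machine: 94.0 − 20·log₁₀(12.7/1.3) = 94.0 − 19.80 = 74.20 dB.
chiller: 94.2 − 20·log₁₀(8.8/1.1) = 94.2 − 18.06 = 76.14 dB.
Σ 10^(L/10) = 6.880e+07 → L_total = 10·log₁₀(6.880e+07) = 78.38 dB.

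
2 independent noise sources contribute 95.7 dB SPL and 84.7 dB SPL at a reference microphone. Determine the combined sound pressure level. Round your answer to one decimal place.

Incoherent sources combine by intensity addition: L_total = 10·log₁₀(Σ 10^(L_i/10)).
Σ 10^(L/10) = 10^(95.7/10) + 10^(84.7/10) = 4.010e+09.
L_total = 10·log₁₀(4.010e+09) = 96.03 dB SPL.

96.0 dB SPL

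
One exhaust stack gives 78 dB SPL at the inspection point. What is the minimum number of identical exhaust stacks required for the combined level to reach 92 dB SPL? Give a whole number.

26

Need L₁ + 10·log₁₀ N ≥ 92, i.e. log₁₀ N ≥ 1.40.
N ≥ 10^(14.0/10) = 25.119, so N = 26.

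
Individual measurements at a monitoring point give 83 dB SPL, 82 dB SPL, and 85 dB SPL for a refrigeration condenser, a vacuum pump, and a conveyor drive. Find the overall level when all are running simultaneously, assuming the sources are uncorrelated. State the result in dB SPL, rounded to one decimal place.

For uncorrelated sources the intensities add, so convert each level to linear form, sum, and take 10·log₁₀ of the total.
Σ 10^(L/10) = 10^(83/10) + 10^(82/10) + 10^(85/10) = 6.742e+08.
L_total = 10·log₁₀(6.742e+08) = 88.29 dB SPL.

88.3 dB SPL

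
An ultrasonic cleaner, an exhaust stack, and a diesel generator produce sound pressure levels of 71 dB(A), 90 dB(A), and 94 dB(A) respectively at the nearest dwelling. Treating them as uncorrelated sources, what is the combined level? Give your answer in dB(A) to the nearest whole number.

Incoherent sources combine by intensity addition: L_total = 10·log₁₀(Σ 10^(L_i/10)).
Σ 10^(L/10) = 10^(71/10) + 10^(90/10) + 10^(94/10) = 3.524e+09.
L_total = 10·log₁₀(3.524e+09) = 95.47 dB(A).

95 dB(A)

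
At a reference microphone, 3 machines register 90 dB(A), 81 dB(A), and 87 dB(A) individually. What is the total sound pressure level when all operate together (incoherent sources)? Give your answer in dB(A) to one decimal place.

92.1 dB(A)

For uncorrelated sources the intensities add, so convert each level to linear form, sum, and take 10·log₁₀ of the total.
Σ 10^(L/10) = 10^(90/10) + 10^(81/10) + 10^(87/10) = 1.627e+09.
L_total = 10·log₁₀(1.627e+09) = 92.11 dB(A).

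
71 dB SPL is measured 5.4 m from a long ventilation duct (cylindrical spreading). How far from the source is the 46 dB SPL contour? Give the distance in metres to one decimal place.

Line-source spreading drops the level by 10·log₁₀(r₂/r₁); inverting, r₂/r₁ = 10^(ΔL/10).
r₂ = 5.4·10^((71−46)/10) = 5.4·10^(25.0/10) = 1707.63 m.

1707.6 m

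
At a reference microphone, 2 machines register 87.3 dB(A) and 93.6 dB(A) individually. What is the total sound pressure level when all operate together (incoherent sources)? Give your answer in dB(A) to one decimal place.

For uncorrelated sources the intensities add, so convert each level to linear form, sum, and take 10·log₁₀ of the total.
Σ 10^(L/10) = 10^(87.3/10) + 10^(93.6/10) = 2.828e+09.
L_total = 10·log₁₀(2.828e+09) = 94.51 dB(A).

94.5 dB(A)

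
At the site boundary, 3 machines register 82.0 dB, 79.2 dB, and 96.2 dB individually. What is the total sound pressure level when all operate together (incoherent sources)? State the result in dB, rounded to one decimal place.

96.4 dB

Incoherent sources combine by intensity addition: L_total = 10·log₁₀(Σ 10^(L_i/10)).
Σ 10^(L/10) = 10^(82.0/10) + 10^(79.2/10) + 10^(96.2/10) = 4.410e+09.
L_total = 10·log₁₀(4.410e+09) = 96.44 dB.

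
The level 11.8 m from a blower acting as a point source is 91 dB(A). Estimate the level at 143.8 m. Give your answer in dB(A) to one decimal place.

69.3 dB(A)

Point-source attenuation: ΔL = 20·log₁₀(r₂/r₁) = 20·log₁₀(143.8/11.8) = 21.718 dB.
L₂ = 91 − 20·log₁₀(143.8/11.8) = 91 − 21.718 = 69.28 dB(A).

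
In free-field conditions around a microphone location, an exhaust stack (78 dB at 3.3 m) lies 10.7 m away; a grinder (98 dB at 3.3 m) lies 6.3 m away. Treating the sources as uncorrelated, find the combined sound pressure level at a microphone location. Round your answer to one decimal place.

Propagate each source to the receiver with L = L_ref − 20·log₁₀(r/r_ref), then add intensities.
exhaust stack: 78 − 20·log₁₀(10.7/3.3) = 78 − 10.22 = 67.78 dB.
grinder: 98 − 20·log₁₀(6.3/3.3) = 98 − 5.62 = 92.38 dB.
Σ 10^(L/10) = 1.737e+09 → L_total = 10·log₁₀(1.737e+09) = 92.40 dB.

92.4 dB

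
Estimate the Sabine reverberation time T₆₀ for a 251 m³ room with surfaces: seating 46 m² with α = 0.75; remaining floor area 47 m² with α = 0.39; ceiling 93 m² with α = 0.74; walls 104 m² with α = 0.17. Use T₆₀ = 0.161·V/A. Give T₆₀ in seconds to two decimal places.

0.29 s

A = Σ Sᵢαᵢ = 46·0.75 + 47·0.39 + 93·0.74 + 104·0.17 = 139.33 m².
T₆₀ = 0.161 × 251 / 139.33 = 0.290 s.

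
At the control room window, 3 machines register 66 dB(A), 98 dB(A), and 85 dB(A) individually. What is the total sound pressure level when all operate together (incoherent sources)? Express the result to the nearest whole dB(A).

98 dB(A)

For uncorrelated sources the intensities add, so convert each level to linear form, sum, and take 10·log₁₀ of the total.
Σ 10^(L/10) = 10^(66/10) + 10^(98/10) + 10^(85/10) = 6.630e+09.
L_total = 10·log₁₀(6.630e+09) = 98.21 dB(A).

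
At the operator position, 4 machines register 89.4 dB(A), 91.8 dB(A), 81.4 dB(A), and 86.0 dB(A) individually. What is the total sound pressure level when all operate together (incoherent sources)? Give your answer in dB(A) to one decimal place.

Incoherent sources combine by intensity addition: L_total = 10·log₁₀(Σ 10^(L_i/10)).
Σ 10^(L/10) = 10^(89.4/10) + 10^(91.8/10) + 10^(81.4/10) + 10^(86.0/10) = 2.921e+09.
L_total = 10·log₁₀(2.921e+09) = 94.65 dB(A).

94.7 dB(A)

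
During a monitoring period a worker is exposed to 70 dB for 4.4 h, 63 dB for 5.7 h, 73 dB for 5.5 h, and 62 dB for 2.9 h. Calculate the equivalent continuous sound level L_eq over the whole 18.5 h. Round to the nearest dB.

70 dB

L_eq = 10·log₁₀[(1/T)·Σ tᵢ·10^(Lᵢ/10)] with T = 18.5 h.
Σ tᵢ·10^(Lᵢ/10) = 4.4·10^(70/10) + 5.7·10^(63/10) + 5.5·10^(73/10) + 2.9·10^(62/10) = 1.697e+08.
L_eq = 10·log₁₀(1.697e+08/18.5) = 69.63 dB.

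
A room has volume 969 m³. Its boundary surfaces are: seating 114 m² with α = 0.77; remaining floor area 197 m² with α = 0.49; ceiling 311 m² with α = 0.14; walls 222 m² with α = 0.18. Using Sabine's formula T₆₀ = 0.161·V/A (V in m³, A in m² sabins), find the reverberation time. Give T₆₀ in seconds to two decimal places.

A = Σ Sᵢαᵢ = 114·0.77 + 197·0.49 + 311·0.14 + 222·0.18 = 267.81 m².
T₆₀ = 0.161 × 969 / 267.81 = 0.583 s.

0.58 s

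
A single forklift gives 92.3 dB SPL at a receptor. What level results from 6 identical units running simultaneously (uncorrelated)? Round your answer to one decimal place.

With 6 equal, uncorrelated contributions the intensity is 6× that of one unit, giving a rise of 10·log₁₀ 6.
L_total = 92.3 + 10·log₁₀(6) = 92.3 + 7.782 = 100.08 dB SPL.

100.1 dB SPL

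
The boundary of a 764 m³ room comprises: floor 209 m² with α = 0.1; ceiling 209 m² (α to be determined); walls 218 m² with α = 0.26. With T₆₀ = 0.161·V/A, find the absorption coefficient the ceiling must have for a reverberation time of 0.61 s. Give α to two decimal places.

0.59

From T₆₀ = 0.161·V/A, the target T₆₀ = 0.61 s needs A = 0.161·764/0.61 = 201.65 m².
Absorption from the other surfaces = 209·0.1 + 218·0.26 = 77.58 m², so the ceiling must supply 124.07 m² over 209 m².
α = 124.07/209 = 0.594.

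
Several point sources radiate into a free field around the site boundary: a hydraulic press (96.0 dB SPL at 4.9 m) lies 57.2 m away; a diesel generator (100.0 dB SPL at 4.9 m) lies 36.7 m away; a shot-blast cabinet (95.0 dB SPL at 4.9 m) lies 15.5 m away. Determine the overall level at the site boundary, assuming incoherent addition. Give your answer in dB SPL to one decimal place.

87.2 dB SPL

Apply inverse-square spreading to bring every level to the receiver, then sum 10^(L/10).
hydraulic press: 96.0 − 20·log₁₀(57.2/4.9) = 96.0 − 21.34 = 74.66 dB SPL.
diesel generator: 100.0 − 20·log₁₀(36.7/4.9) = 100.0 − 17.49 = 82.51 dB SPL.
shot-blast cabinet: 95.0 − 20·log₁₀(15.5/4.9) = 95.0 − 10.00 = 85.00 dB SPL.
Σ 10^(L/10) = 5.235e+08 → L_total = 10·log₁₀(5.235e+08) = 87.19 dB SPL.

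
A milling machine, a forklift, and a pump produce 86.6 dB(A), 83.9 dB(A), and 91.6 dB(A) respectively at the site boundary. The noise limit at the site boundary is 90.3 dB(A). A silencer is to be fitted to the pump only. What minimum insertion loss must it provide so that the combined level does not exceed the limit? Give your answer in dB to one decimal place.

The untreated sources together contribute 10^(86.6/10) + 10^(83.9/10) = 7.026e+08, i.e. 88.47 dB(A).
To meet 90.3 dB(A) overall, the treated pump may contribute at most 10^(90.3/10) − 7.026e+08 = 3.690e+08, i.e. 85.67 dB(A).
So the pump must be reduced from 91.6 to 85.67 dB(A): IL = 5.93 dB.

5.9 dB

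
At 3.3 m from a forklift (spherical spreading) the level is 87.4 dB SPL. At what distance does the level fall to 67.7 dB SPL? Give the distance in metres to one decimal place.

31.9 m

For a point source L₁ − L₂ = 20·log₁₀(r₂/r₁), so r₂ = r₁·10^((L₁−L₂)/20).
r₂ = 3.3·10^((87.4−67.7)/20) = 3.3·10^(19.7/20) = 31.88 m.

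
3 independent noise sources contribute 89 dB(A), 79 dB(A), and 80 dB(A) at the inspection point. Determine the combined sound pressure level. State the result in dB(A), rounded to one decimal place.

For uncorrelated sources the intensities add, so convert each level to linear form, sum, and take 10·log₁₀ of the total.
Σ 10^(L/10) = 10^(89/10) + 10^(79/10) + 10^(80/10) = 9.738e+08.
L_total = 10·log₁₀(9.738e+08) = 89.88 dB(A).

89.9 dB(A)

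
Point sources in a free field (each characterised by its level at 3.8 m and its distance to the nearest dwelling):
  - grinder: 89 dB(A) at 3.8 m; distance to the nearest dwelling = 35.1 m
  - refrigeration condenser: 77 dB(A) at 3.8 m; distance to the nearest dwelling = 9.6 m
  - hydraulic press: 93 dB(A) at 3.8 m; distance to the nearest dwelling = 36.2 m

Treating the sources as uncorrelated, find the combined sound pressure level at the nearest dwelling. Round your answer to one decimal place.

75.9 dB(A)

First find each source's level at the receiver (point-source: −20·log₁₀(r/r_ref)), then combine on an intensity basis.
grinder: 89 − 20·log₁₀(35.1/3.8) = 89 − 19.31 = 69.69 dB(A).
refrigeration condenser: 77 − 20·log₁₀(9.6/3.8) = 77 − 8.05 = 68.95 dB(A).
hydraulic press: 93 − 20·log₁₀(36.2/3.8) = 93 − 19.58 = 73.42 dB(A).
Σ 10^(L/10) = 3.915e+07 → L_total = 10·log₁₀(3.915e+07) = 75.93 dB(A).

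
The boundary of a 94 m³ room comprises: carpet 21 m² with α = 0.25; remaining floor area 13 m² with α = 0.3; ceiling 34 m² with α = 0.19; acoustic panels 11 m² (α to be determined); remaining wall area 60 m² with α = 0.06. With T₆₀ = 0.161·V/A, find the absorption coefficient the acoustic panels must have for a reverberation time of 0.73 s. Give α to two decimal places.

0.14

Required total absorption A = 0.161·94/0.73 = 20.73 m².
Absorption from the other surfaces = 21·0.25 + 13·0.3 + 34·0.19 + 60·0.06 = 19.21 m², so the acoustic panels must supply 1.52 m² over 11 m².
α = 1.52/11 = 0.138.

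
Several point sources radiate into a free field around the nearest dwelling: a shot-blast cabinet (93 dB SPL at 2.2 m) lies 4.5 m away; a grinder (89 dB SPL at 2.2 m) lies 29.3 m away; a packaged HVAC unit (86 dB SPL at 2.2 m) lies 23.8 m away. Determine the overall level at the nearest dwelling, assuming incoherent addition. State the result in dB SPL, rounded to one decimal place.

First find each source's level at the receiver (point-source: −20·log₁₀(r/r_ref)), then combine on an intensity basis.
shot-blast cabinet: 93 − 20·log₁₀(4.5/2.2) = 93 − 6.22 = 86.78 dB SPL.
grinder: 89 − 20·log₁₀(29.3/2.2) = 89 − 22.49 = 66.51 dB SPL.
packaged HVAC unit: 86 − 20·log₁₀(23.8/2.2) = 86 − 20.68 = 65.32 dB SPL.
Σ 10^(L/10) = 4.848e+08 → L_total = 10·log₁₀(4.848e+08) = 86.86 dB SPL.

86.9 dB SPL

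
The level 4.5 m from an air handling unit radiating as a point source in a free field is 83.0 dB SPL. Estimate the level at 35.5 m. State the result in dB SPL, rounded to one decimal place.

Point-source attenuation: ΔL = 20·log₁₀(r₂/r₁) = 20·log₁₀(35.5/4.5) = 17.940 dB.
L₂ = 83.0 − 20·log₁₀(35.5/4.5) = 83.0 − 17.940 = 65.06 dB SPL.

65.1 dB SPL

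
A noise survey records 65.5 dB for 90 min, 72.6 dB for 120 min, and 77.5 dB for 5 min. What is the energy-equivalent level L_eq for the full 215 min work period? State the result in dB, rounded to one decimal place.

L_eq = 10·log₁₀[(1/T)·Σ tᵢ·10^(Lᵢ/10)] with T = 215 min.
Σ tᵢ·10^(Lᵢ/10) = 90·10^(65.5/10) + 120·10^(72.6/10) + 5·10^(77.5/10) = 2.784e+09.
L_eq = 10·log₁₀(2.784e+09/215) = 71.12 dB.

71.1 dB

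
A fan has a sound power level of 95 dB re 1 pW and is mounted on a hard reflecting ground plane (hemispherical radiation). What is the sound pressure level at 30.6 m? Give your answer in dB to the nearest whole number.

Free-field hemispherical radiation: L_p = L_w − 10·log₁₀(2π·r²), r = 30.6 m.
2π·r² = 5883 m², 10·log₁₀ of that is 37.696 dB.
L_p = 95 − 37.696 = 57.30 dB.

57 dB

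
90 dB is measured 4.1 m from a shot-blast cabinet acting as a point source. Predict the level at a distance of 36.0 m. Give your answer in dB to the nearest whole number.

For a point source, L₂ = L₁ − 20·log₁₀(r₂/r₁).
L₂ = 90 − 20·log₁₀(36.0/4.1) = 90 − 18.870 = 71.13 dB.

71 dB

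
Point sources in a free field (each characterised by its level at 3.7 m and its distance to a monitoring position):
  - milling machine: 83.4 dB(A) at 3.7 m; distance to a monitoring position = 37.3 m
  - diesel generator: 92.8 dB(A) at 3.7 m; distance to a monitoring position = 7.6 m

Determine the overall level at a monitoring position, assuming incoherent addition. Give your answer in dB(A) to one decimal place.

Apply inverse-square spreading to bring every level to the receiver, then sum 10^(L/10).
milling machine: 83.4 − 20·log₁₀(37.3/3.7) = 83.4 − 20.07 = 63.33 dB(A).
diesel generator: 92.8 − 20·log₁₀(7.6/3.7) = 92.8 − 6.25 = 86.55 dB(A).
Σ 10^(L/10) = 4.538e+08 → L_total = 10·log₁₀(4.538e+08) = 86.57 dB(A).

86.6 dB(A)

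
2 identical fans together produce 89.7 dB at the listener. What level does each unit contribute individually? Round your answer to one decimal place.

2 equal contributions raise the level by 10·log₁₀ 2 = 3.010 dB, so each unit alone gives 89.7 − 3.010.

86.7 dB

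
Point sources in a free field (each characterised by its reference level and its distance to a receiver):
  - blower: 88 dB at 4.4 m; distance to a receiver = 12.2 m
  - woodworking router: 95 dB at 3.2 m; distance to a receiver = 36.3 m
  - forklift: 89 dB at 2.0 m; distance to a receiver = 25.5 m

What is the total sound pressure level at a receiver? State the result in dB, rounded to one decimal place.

80.5 dB

Apply inverse-square spreading to bring every level to the receiver, then sum 10^(L/10).
blower: 88 − 20·log₁₀(12.2/4.4) = 88 − 8.86 = 79.14 dB.
woodworking router: 95 − 20·log₁₀(36.3/3.2) = 95 − 21.10 = 73.90 dB.
forklift: 89 − 20·log₁₀(25.5/2.0) = 89 − 22.11 = 66.89 dB.
Σ 10^(L/10) = 1.115e+08 → L_total = 10·log₁₀(1.115e+08) = 80.47 dB.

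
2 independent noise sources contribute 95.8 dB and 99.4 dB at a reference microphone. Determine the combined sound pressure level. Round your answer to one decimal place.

For uncorrelated sources the intensities add, so convert each level to linear form, sum, and take 10·log₁₀ of the total.
Σ 10^(L/10) = 10^(95.8/10) + 10^(99.4/10) = 1.251e+10.
L_total = 10·log₁₀(1.251e+10) = 100.97 dB.

101.0 dB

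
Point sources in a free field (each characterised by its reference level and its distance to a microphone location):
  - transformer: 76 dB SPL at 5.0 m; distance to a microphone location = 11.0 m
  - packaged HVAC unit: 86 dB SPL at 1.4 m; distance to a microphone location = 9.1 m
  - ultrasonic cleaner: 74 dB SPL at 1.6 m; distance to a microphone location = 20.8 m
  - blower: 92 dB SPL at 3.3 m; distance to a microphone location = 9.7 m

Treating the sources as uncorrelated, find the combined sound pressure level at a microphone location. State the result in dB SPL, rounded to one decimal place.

Propagate each source to the receiver with L = L_ref − 20·log₁₀(r/r_ref), then add intensities.
transformer: 76 − 20·log₁₀(11.0/5.0) = 76 − 6.85 = 69.15 dB SPL.
packaged HVAC unit: 86 − 20·log₁₀(9.1/1.4) = 86 − 16.26 = 69.74 dB SPL.
ultrasonic cleaner: 74 − 20·log₁₀(20.8/1.6) = 74 − 22.28 = 51.72 dB SPL.
blower: 92 − 20·log₁₀(9.7/3.3) = 92 − 9.37 = 82.63 dB SPL.
Σ 10^(L/10) = 2.012e+08 → L_total = 10·log₁₀(2.012e+08) = 83.04 dB SPL.

83.0 dB SPL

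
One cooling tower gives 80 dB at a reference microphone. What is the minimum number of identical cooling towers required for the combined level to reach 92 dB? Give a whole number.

16

The shortfall is 92 − 80 = 12.0 dB, and N units add 10·log₁₀ N, so need 10·log₁₀ N ≥ 12.0.
N ≥ 10^(12.0/10) = 15.849, so N = 16.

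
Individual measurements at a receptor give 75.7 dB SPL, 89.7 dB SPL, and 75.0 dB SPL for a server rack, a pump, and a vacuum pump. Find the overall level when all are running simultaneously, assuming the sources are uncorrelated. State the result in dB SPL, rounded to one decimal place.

For uncorrelated sources the intensities add, so convert each level to linear form, sum, and take 10·log₁₀ of the total.
Σ 10^(L/10) = 10^(75.7/10) + 10^(89.7/10) + 10^(75.0/10) = 1.002e+09.
L_total = 10·log₁₀(1.002e+09) = 90.01 dB SPL.

90.0 dB SPL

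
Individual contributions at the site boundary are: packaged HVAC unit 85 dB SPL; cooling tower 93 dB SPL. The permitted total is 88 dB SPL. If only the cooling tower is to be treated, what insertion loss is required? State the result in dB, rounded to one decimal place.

8.0 dB

Fixed contribution from the other source: Σ 10^(L/10) = 10^(85/10) = 3.162e+08 (85.00 dB SPL).
The limit corresponds to 10^(88/10) = 6.310e+08; subtracting the fixed part leaves 3.147e+08 for the cooling tower, i.e. 84.98 dB SPL.
Required insertion loss = 93 − 84.98 = 8.02 dB.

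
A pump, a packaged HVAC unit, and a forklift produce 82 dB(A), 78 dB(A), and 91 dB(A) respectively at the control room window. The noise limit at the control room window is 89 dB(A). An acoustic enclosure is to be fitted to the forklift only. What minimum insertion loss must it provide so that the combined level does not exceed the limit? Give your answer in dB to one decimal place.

The untreated sources together contribute 10^(82/10) + 10^(78/10) = 2.216e+08, i.e. 83.46 dB(A).
The limit corresponds to 10^(89/10) = 7.943e+08; subtracting the fixed part leaves 5.727e+08 for the forklift, i.e. 87.58 dB(A).
So the forklift must be reduced from 91 to 87.58 dB(A): IL = 3.42 dB.

3.4 dB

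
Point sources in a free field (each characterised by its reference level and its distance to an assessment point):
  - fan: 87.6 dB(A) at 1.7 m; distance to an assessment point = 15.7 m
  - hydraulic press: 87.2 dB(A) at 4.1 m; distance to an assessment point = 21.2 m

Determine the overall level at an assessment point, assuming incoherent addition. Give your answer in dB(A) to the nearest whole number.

74 dB(A)

Propagate each source to the receiver with L = L_ref − 20·log₁₀(r/r_ref), then add intensities.
fan: 87.6 − 20·log₁₀(15.7/1.7) = 87.6 − 19.31 = 68.29 dB(A).
hydraulic press: 87.2 − 20·log₁₀(21.2/4.1) = 87.2 − 14.27 = 72.93 dB(A).
Σ 10^(L/10) = 2.638e+07 → L_total = 10·log₁₀(2.638e+07) = 74.21 dB(A).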